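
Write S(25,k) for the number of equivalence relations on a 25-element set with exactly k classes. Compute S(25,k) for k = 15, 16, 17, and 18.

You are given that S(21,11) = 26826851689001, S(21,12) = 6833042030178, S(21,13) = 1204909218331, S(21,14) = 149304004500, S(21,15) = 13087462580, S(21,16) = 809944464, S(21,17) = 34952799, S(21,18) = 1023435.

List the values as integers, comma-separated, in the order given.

r22: T_22,12=12×6833042030178+26826851689001=108823356051137; T_22,13=13×1204909218331+6833042030178=22496861868481; T_22,14=14×149304004500+1204909218331=3295165281331; T_22,15=15×13087462580+149304004500=345615943200; T_22,16=16×809944464+13087462580=26046574004; T_22,17=17×34952799+809944464=1404142047; T_22,18=18×1023435+34952799=53374629
r23: T_23,13=13×22496861868481+108823356051137=401282560341390; T_23,14=14×3295165281331+22496861868481=68629175807115; T_23,15=15×345615943200+3295165281331=8479404429331; T_23,16=16×26046574004+345615943200=762361127264; T_23,17=17×1404142047+26046574004=49916988803; T_23,18=18×53374629+1404142047=2364885369
r24: T_24,14=14×68629175807115+401282560341390=1362091021641000; T_24,15=15×8479404429331+68629175807115=195820242247080; T_24,16=16×762361127264+8479404429331=20677182465555; T_24,17=17×49916988803+762361127264=1610949936915; T_24,18=18×2364885369+49916988803=92484925445
r25: T_25,15=15×195820242247080+1362091021641000=4299394655347200; T_25,16=16×20677182465555+195820242247080=526655161695960; T_25,17=17×1610949936915+20677182465555=48063331393110; T_25,18=18×92484925445+1610949936915=3275678594925
Read S(25,15) = 4299394655347200, S(25,16) = 526655161695960, S(25,17) = 48063331393110, S(25,18) = 3275678594925.

4299394655347200, 526655161695960, 48063331393110, 3275678594925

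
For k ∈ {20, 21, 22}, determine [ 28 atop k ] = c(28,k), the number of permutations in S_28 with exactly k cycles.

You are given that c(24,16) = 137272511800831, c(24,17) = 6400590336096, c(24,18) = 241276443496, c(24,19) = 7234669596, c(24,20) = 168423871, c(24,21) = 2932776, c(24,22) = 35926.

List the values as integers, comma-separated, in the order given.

2280730371654735, 71603372991150, 1845173352165

i=25: T(25,17)=137272511800831+24·6400590336096=290886679867135 | T(25,18)=6400590336096+24·241276443496=12191224980000 | T(25,19)=241276443496+24·7234669596=414908513800 | T(25,20)=7234669596+24·168423871=11276842500 | T(25,21)=168423871+24·2932776=238810495 | T(25,22)=2932776+24·35926=3795000
i=26: T(26,18)=290886679867135+25·12191224980000=595667304367135 | T(26,19)=12191224980000+25·414908513800=22563937825000 | T(26,20)=414908513800+25·11276842500=696829576300 | T(26,21)=11276842500+25·238810495=17247104875 | T(26,22)=238810495+25·3795000=333685495
i=27: T(27,19)=595667304367135+26·22563937825000=1182329687817135 | T(27,20)=22563937825000+26·696829576300=40681506808800 | T(27,21)=696829576300+26·17247104875=1145254303050 | T(27,22)=17247104875+26·333685495=25922927745
i=28: T(28,20)=1182329687817135+27·40681506808800=2280730371654735 | T(28,21)=40681506808800+27·1145254303050=71603372991150 | T(28,22)=1145254303050+27·25922927745=1845173352165
Read c(28,20) = 2280730371654735, c(28,21) = 71603372991150, c(28,22) = 1845173352165.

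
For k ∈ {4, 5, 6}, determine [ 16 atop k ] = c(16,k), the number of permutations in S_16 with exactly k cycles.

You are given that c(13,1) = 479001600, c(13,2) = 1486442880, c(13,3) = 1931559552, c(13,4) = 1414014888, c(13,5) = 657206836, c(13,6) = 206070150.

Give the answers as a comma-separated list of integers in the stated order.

@14  (14,2):1486442880·13+479001600→19802759040, (14,3):1931559552·13+1486442880→26596717056, (14,4):1414014888·13+1931559552→20313753096, (14,5):657206836·13+1414014888→9957703756, (14,6):206070150·13+657206836→3336118786
@15  (15,3):26596717056·14+19802759040→392156797824, (15,4):20313753096·14+26596717056→310989260400, (15,5):9957703756·14+20313753096→159721605680, (15,6):3336118786·14+9957703756→56663366760
@16  (16,4):310989260400·15+392156797824→5056995703824, (16,5):159721605680·15+310989260400→2706813345600, (16,6):56663366760·15+159721605680→1009672107080
Read c(16,4) = 5056995703824, c(16,5) = 2706813345600, c(16,6) = 1009672107080.

5056995703824, 2706813345600, 1009672107080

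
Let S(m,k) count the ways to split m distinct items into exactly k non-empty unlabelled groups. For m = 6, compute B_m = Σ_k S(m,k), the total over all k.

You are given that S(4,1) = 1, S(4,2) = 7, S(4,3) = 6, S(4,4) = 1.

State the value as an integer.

203

i=5: T(5,1)=0+1·1=1 | T(5,2)=1+2·7=15 | T(5,3)=7+3·6=25 | T(5,4)=6+4·1=10 | T(5,5)=1+5·0=1
i=6: T(6,1)=0+1·1=1 | T(6,2)=1+2·15=31 | T(6,3)=15+3·25=90 | T(6,4)=25+4·10=65 | T(6,5)=10+5·1=15 | T(6,6)=1+6·0=1
B_6 = ΣS(6,k) = 1+31+90+65+15+1 = 203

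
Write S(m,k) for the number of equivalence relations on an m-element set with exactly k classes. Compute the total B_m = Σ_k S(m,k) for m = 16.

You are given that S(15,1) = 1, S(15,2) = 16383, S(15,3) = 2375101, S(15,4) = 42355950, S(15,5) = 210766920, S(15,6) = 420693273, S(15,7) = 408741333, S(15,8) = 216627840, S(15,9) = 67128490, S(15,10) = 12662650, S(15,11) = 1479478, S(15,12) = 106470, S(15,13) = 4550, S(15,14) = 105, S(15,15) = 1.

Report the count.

10480142147

[16] T[16,1]:1*1+0=1 · T[16,2]:2*16383+1=32767 · T[16,3]:3*2375101+16383=7141686 · T[16,4]:4*42355950+2375101=171798901 · T[16,5]:5*210766920+42355950=1096190550 · T[16,6]:6*420693273+210766920=2734926558 · T[16,7]:7*408741333+420693273=3281882604 · T[16,8]:8*216627840+408741333=2141764053 · T[16,9]:9*67128490+216627840=820784250 · T[16,10]:10*12662650+67128490=193754990 · T[16,11]:11*1479478+12662650=28936908 · T[16,12]:12*106470+1479478=2757118 · T[16,13]:13*4550+106470=165620 · T[16,14]:14*105+4550=6020 · T[16,15]:15*1+105=120 · T[16,16]:16*0+1=1
B_16 = ΣS(16,k) = 1+32767+7141686+171798901+1096190550+2734926558+3281882604+2141764053+820784250+193754990+28936908+2757118+165620+6020+120+1 = 10480142147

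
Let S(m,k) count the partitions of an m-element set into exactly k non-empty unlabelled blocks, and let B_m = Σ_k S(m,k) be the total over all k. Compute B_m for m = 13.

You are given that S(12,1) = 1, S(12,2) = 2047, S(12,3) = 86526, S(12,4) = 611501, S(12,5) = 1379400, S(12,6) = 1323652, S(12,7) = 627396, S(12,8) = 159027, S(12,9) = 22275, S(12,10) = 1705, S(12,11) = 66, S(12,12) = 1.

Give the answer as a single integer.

27644437

i=13: T(13,1)=0+1·1=1 | T(13,2)=1+2·2047=4095 | T(13,3)=2047+3·86526=261625 | T(13,4)=86526+4·611501=2532530 | T(13,5)=611501+5·1379400=7508501 | T(13,6)=1379400+6·1323652=9321312 | T(13,7)=1323652+7·627396=5715424 | T(13,8)=627396+8·159027=1899612 | T(13,9)=159027+9·22275=359502 | T(13,10)=22275+10·1705=39325 | T(13,11)=1705+11·66=2431 | T(13,12)=66+12·1=78 | T(13,13)=1+13·0=1
B_13 = ΣS(13,k) = 1+4095+261625+2532530+7508501+9321312+5715424+1899612+359502+39325+2431+78+1 = 27644437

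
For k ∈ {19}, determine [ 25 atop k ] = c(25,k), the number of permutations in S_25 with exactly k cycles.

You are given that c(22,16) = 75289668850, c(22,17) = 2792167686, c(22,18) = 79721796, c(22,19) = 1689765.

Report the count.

r23: T_23,17=22×2792167686+75289668850=136717357942; T_23,18=22×79721796+2792167686=4546047198; T_23,19=22×1689765+79721796=116896626
r24: T_24,18=23×4546047198+136717357942=241276443496; T_24,19=23×116896626+4546047198=7234669596
r25: T_25,19=24×7234669596+241276443496=414908513800
Read c(25,19) = 414908513800.

414908513800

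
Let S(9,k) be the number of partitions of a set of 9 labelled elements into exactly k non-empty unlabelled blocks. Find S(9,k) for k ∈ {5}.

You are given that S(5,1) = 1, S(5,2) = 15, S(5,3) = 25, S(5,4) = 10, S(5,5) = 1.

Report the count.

6951

r6: T_6,2=2×15+1=31; T_6,3=3×25+15=90; T_6,4=4×10+25=65; T_6,5=5×1+10=15
r7: T_7,3=3×90+31=301; T_7,4=4×65+90=350; T_7,5=5×15+65=140
r8: T_8,4=4×350+301=1701; T_8,5=5×140+350=1050
r9: T_9,5=5×1050+1701=6951
Read S(9,5) = 6951.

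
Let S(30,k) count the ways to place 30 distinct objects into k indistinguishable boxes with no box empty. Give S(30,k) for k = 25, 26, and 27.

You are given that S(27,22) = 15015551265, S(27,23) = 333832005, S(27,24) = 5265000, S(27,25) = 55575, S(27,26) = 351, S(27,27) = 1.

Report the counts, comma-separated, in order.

@28  (28,23):333832005·23+15015551265→22693687380, (28,24):5265000·24+333832005→460192005, (28,25):55575·25+5265000→6654375, (28,26):351·26+55575→64701, (28,27):1·27+351→378
@29  (29,24):460192005·24+22693687380→33738295500, (29,25):6654375·25+460192005→626551380, (29,26):64701·26+6654375→8336601, (29,27):378·27+64701→74907
@30  (30,25):626551380·25+33738295500→49402080000, (30,26):8336601·26+626551380→843303006, (30,27):74907·27+8336601→10359090
Read S(30,25) = 49402080000, S(30,26) = 843303006, S(30,27) = 10359090.

49402080000, 843303006, 10359090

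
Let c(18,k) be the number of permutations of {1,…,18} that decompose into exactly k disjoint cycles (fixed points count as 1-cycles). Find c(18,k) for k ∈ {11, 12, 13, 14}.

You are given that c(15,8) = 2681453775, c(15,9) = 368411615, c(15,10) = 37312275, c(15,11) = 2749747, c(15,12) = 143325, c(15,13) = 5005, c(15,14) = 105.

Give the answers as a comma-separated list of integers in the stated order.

i=16: T(16,9)=2681453775+15·368411615=8207628000 | T(16,10)=368411615+15·37312275=928095740 | T(16,11)=37312275+15·2749747=78558480 | T(16,12)=2749747+15·143325=4899622 | T(16,13)=143325+15·5005=218400 | T(16,14)=5005+15·105=6580
i=17: T(17,10)=8207628000+16·928095740=23057159840 | T(17,11)=928095740+16·78558480=2185031420 | T(17,12)=78558480+16·4899622=156952432 | T(17,13)=4899622+16·218400=8394022 | T(17,14)=218400+16·6580=323680
i=18: T(18,11)=23057159840+17·2185031420=60202693980 | T(18,12)=2185031420+17·156952432=4853222764 | T(18,13)=156952432+17·8394022=299650806 | T(18,14)=8394022+17·323680=13896582
Read c(18,11) = 60202693980, c(18,12) = 4853222764, c(18,13) = 299650806, c(18,14) = 13896582.

60202693980, 4853222764, 299650806, 13896582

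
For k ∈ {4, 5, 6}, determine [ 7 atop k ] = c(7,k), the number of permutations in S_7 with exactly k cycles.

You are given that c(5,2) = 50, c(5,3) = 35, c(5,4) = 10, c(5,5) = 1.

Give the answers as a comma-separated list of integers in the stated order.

735, 175, 21

r6: T_6,3=5×35+50=225; T_6,4=5×10+35=85; T_6,5=5×1+10=15; T_6,6=5×0+1=1
r7: T_7,4=6×85+225=735; T_7,5=6×15+85=175; T_7,6=6×1+15=21
Read c(7,4) = 735, c(7,5) = 175, c(7,6) = 21.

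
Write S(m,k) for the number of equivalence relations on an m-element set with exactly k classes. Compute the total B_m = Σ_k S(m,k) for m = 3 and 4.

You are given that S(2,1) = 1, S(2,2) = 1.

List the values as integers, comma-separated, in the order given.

5, 15

row 3: T[3][1]=1·1+0=1  T[3][2]=2·1+1=3  T[3][3]=3·0+1=1
row 4: T[4][1]=1·1+0=1  T[4][2]=2·3+1=7  T[4][3]=3·1+3=6  T[4][4]=4·0+1=1
B_3 = ΣS(3,k) = 1+3+1 = 5
B_4 = ΣS(4,k) = 1+7+6+1 = 15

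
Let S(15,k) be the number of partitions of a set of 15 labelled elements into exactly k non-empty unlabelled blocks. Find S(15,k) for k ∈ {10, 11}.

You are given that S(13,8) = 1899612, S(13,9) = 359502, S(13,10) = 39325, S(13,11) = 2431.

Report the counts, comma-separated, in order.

12662650, 1479478

[14] T[14,9]:9*359502+1899612=5135130 · T[14,10]:10*39325+359502=752752 · T[14,11]:11*2431+39325=66066
[15] T[15,10]:10*752752+5135130=12662650 · T[15,11]:11*66066+752752=1479478
Read S(15,10) = 12662650, S(15,11) = 1479478.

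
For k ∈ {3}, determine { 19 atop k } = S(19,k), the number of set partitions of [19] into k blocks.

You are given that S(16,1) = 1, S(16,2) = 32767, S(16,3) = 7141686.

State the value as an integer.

193448101

row 17: T[17][1]=1·1+0=1  T[17][2]=2·32767+1=65535  T[17][3]=3·7141686+32767=21457825
row 18: T[18][2]=2·65535+1=131071  T[18][3]=3·21457825+65535=64439010
row 19: T[19][3]=3·64439010+131071=193448101
Read S(19,3) = 193448101.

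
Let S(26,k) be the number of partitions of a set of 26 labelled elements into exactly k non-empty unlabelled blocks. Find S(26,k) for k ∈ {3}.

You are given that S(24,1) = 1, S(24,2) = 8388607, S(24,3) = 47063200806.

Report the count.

423610750290

row 25: T[25][2]=2·8388607+1=16777215  T[25][3]=3·47063200806+8388607=141197991025
row 26: T[26][3]=3·141197991025+16777215=423610750290
Read S(26,3) = 423610750290.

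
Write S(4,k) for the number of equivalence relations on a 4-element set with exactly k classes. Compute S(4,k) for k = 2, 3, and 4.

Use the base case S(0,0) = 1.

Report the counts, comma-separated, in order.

7, 6, 1

@1  (1,1):0·1+1→1
@2  (2,1):1·1+0→1, (2,2):0·2+1→1
@3  (3,1):1·1+0→1, (3,2):1·2+1→3, (3,3):0·3+1→1
@4  (4,2):3·2+1→7, (4,3):1·3+3→6, (4,4):0·4+1→1
Read S(4,2) = 7, S(4,3) = 6, S(4,4) = 1.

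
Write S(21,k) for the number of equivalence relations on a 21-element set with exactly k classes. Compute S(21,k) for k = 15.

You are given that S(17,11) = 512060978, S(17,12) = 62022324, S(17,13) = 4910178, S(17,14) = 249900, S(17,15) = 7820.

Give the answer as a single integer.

[18] T[18,12]:12*62022324+512060978=1256328866 · T[18,13]:13*4910178+62022324=125854638 · T[18,14]:14*249900+4910178=8408778 · T[18,15]:15*7820+249900=367200
[19] T[19,13]:13*125854638+1256328866=2892439160 · T[19,14]:14*8408778+125854638=243577530 · T[19,15]:15*367200+8408778=13916778
[20] T[20,14]:14*243577530+2892439160=6302524580 · T[20,15]:15*13916778+243577530=452329200
[21] T[21,15]:15*452329200+6302524580=13087462580
Read S(21,15) = 13087462580.

13087462580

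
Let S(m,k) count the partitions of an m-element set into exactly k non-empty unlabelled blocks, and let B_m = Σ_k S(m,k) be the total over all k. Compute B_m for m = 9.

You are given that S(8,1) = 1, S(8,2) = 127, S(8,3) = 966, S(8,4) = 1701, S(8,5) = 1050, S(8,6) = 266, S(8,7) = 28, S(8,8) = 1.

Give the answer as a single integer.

21147

@9  (9,1):1·1+0→1, (9,2):127·2+1→255, (9,3):966·3+127→3025, (9,4):1701·4+966→7770, (9,5):1050·5+1701→6951, (9,6):266·6+1050→2646, (9,7):28·7+266→462, (9,8):1·8+28→36, (9,9):0·9+1→1
B_9 = ΣS(9,k) = 1+255+3025+7770+6951+2646+462+36+1 = 21147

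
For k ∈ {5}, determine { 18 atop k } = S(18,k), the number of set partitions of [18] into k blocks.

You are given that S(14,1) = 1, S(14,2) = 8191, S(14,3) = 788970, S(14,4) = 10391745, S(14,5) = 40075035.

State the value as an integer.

28958095545

r15: T_15,2=2×8191+1=16383; T_15,3=3×788970+8191=2375101; T_15,4=4×10391745+788970=42355950; T_15,5=5×40075035+10391745=210766920
r16: T_16,3=3×2375101+16383=7141686; T_16,4=4×42355950+2375101=171798901; T_16,5=5×210766920+42355950=1096190550
r17: T_17,4=4×171798901+7141686=694337290; T_17,5=5×1096190550+171798901=5652751651
r18: T_18,5=5×5652751651+694337290=28958095545
Read S(18,5) = 28958095545.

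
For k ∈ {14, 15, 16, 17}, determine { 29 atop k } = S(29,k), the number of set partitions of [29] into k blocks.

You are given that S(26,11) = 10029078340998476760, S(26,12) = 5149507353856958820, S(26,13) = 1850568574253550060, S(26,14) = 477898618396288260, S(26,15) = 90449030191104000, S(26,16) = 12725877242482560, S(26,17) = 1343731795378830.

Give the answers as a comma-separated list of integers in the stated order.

2534474684137526739000, 689692892575539953400, 140694950355081071520, 21818248085373723570

@27  (27,12):5149507353856958820·12+10029078340998476760→71823166587281982600, (27,13):1850568574253550060·13+5149507353856958820→29206898819153109600, (27,14):477898618396288260·14+1850568574253550060→8541149231801585700, (27,15):90449030191104000·15+477898618396288260→1834634071262848260, (27,16):12725877242482560·16+90449030191104000→294063066070824960, (27,17):1343731795378830·17+12725877242482560→35569317763922670
@28  (28,13):29206898819153109600·13+71823166587281982600→451512851236272407400, (28,14):8541149231801585700·14+29206898819153109600→148782988064375309400, (28,15):1834634071262848260·15+8541149231801585700→36060660300744309600, (28,16):294063066070824960·16+1834634071262848260→6539643128396047620, (28,17):35569317763922670·17+294063066070824960→898741468057510350
@29  (29,14):148782988064375309400·14+451512851236272407400→2534474684137526739000, (29,15):36060660300744309600·15+148782988064375309400→689692892575539953400, (29,16):6539643128396047620·16+36060660300744309600→140694950355081071520, (29,17):898741468057510350·17+6539643128396047620→21818248085373723570
Read S(29,14) = 2534474684137526739000, S(29,15) = 689692892575539953400, S(29,16) = 140694950355081071520, S(29,17) = 21818248085373723570.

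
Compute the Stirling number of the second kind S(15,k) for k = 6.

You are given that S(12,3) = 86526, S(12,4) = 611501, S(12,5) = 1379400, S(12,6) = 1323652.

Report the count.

row 13: T[13][4]=4·611501+86526=2532530  T[13][5]=5·1379400+611501=7508501  T[13][6]=6·1323652+1379400=9321312
row 14: T[14][5]=5·7508501+2532530=40075035  T[14][6]=6·9321312+7508501=63436373
row 15: T[15][6]=6·63436373+40075035=420693273
Read S(15,6) = 420693273.

420693273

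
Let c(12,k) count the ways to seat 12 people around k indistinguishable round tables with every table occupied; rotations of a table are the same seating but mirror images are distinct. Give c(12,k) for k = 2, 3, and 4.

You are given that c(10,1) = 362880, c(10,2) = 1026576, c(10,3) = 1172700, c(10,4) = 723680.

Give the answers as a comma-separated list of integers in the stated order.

120543840, 150917976, 105258076

[11] T[11,1]:10*362880+0=3628800 · T[11,2]:10*1026576+362880=10628640 · T[11,3]:10*1172700+1026576=12753576 · T[11,4]:10*723680+1172700=8409500
[12] T[12,2]:11*10628640+3628800=120543840 · T[12,3]:11*12753576+10628640=150917976 · T[12,4]:11*8409500+12753576=105258076
Read c(12,2) = 120543840, c(12,3) = 150917976, c(12,4) = 105258076.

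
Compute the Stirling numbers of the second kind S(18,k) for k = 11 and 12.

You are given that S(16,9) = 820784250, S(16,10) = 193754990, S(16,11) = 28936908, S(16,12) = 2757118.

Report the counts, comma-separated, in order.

row 17: T[17][10]=10·193754990+820784250=2758334150  T[17][11]=11·28936908+193754990=512060978  T[17][12]=12·2757118+28936908=62022324
row 18: T[18][11]=11·512060978+2758334150=8391004908  T[18][12]=12·62022324+512060978=1256328866
Read S(18,11) = 8391004908, S(18,12) = 1256328866.

8391004908, 1256328866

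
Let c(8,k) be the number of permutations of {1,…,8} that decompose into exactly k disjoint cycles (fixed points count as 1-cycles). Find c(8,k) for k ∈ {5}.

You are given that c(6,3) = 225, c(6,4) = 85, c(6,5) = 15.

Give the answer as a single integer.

1960

[7] T[7,4]:6*85+225=735 · T[7,5]:6*15+85=175
[8] T[8,5]:7*175+735=1960
Read c(8,5) = 1960.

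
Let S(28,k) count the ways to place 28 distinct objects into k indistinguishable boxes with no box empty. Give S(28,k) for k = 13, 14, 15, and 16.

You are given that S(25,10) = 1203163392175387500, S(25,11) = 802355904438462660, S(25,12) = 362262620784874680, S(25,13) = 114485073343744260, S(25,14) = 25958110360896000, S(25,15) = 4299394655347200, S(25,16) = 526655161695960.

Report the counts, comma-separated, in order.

i=26: T(26,11)=1203163392175387500+11·802355904438462660=10029078340998476760 | T(26,12)=802355904438462660+12·362262620784874680=5149507353856958820 | T(26,13)=362262620784874680+13·114485073343744260=1850568574253550060 | T(26,14)=114485073343744260+14·25958110360896000=477898618396288260 | T(26,15)=25958110360896000+15·4299394655347200=90449030191104000 | T(26,16)=4299394655347200+16·526655161695960=12725877242482560
i=27: T(27,12)=10029078340998476760+12·5149507353856958820=71823166587281982600 | T(27,13)=5149507353856958820+13·1850568574253550060=29206898819153109600 | T(27,14)=1850568574253550060+14·477898618396288260=8541149231801585700 | T(27,15)=477898618396288260+15·90449030191104000=1834634071262848260 | T(27,16)=90449030191104000+16·12725877242482560=294063066070824960
i=28: T(28,13)=71823166587281982600+13·29206898819153109600=451512851236272407400 | T(28,14)=29206898819153109600+14·8541149231801585700=148782988064375309400 | T(28,15)=8541149231801585700+15·1834634071262848260=36060660300744309600 | T(28,16)=1834634071262848260+16·294063066070824960=6539643128396047620
Read S(28,13) = 451512851236272407400, S(28,14) = 148782988064375309400, S(28,15) = 36060660300744309600, S(28,16) = 6539643128396047620.

451512851236272407400, 148782988064375309400, 36060660300744309600, 6539643128396047620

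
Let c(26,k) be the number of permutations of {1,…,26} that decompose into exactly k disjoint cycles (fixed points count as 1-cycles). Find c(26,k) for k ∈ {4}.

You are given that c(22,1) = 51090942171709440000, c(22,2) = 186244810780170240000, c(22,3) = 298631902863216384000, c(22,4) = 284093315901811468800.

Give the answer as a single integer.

r23: T_23,1=22×51090942171709440000+0=1124000727777607680000; T_23,2=22×186244810780170240000+51090942171709440000=4148476779335454720000; T_23,3=22×298631902863216384000+186244810780170240000=6756146673770930688000; T_23,4=22×284093315901811468800+298631902863216384000=6548684852703068697600
r24: T_24,2=23×4148476779335454720000+1124000727777607680000=96538966652493066240000; T_24,3=23×6756146673770930688000+4148476779335454720000=159539850276066860544000; T_24,4=23×6548684852703068697600+6756146673770930688000=157375898285941510732800
r25: T_25,3=24×159539850276066860544000+96538966652493066240000=3925495373278097719296000; T_25,4=24×157375898285941510732800+159539850276066860544000=3936561409138663118131200
r26: T_26,4=25×3936561409138663118131200+3925495373278097719296000=102339530601744675672576000
Read c(26,4) = 102339530601744675672576000.

102339530601744675672576000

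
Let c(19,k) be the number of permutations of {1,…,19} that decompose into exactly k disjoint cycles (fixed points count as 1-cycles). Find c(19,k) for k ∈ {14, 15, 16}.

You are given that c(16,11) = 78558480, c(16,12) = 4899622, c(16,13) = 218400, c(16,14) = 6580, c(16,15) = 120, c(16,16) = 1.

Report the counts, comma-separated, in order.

r17: T_17,12=16×4899622+78558480=156952432; T_17,13=16×218400+4899622=8394022; T_17,14=16×6580+218400=323680; T_17,15=16×120+6580=8500; T_17,16=16×1+120=136
r18: T_18,13=17×8394022+156952432=299650806; T_18,14=17×323680+8394022=13896582; T_18,15=17×8500+323680=468180; T_18,16=17×136+8500=10812
r19: T_19,14=18×13896582+299650806=549789282; T_19,15=18×468180+13896582=22323822; T_19,16=18×10812+468180=662796
Read c(19,14) = 549789282, c(19,15) = 22323822, c(19,16) = 662796.

549789282, 22323822, 662796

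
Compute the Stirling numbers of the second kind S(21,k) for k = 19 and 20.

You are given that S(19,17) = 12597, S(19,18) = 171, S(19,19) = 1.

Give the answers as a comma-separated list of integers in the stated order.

@20  (20,18):171·18+12597→15675, (20,19):1·19+171→190, (20,20):0·20+1→1
@21  (21,19):190·19+15675→19285, (21,20):1·20+190→210
Read S(21,19) = 19285, S(21,20) = 210.

19285, 210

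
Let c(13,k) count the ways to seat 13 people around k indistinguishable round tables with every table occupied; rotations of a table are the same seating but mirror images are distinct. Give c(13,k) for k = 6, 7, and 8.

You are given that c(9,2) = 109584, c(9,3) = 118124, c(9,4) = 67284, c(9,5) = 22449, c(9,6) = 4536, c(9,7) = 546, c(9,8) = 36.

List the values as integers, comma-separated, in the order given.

206070150, 44990231, 6926634

@10  (10,3):118124·9+109584→1172700, (10,4):67284·9+118124→723680, (10,5):22449·9+67284→269325, (10,6):4536·9+22449→63273, (10,7):546·9+4536→9450, (10,8):36·9+546→870
@11  (11,4):723680·10+1172700→8409500, (11,5):269325·10+723680→3416930, (11,6):63273·10+269325→902055, (11,7):9450·10+63273→157773, (11,8):870·10+9450→18150
@12  (12,5):3416930·11+8409500→45995730, (12,6):902055·11+3416930→13339535, (12,7):157773·11+902055→2637558, (12,8):18150·11+157773→357423
@13  (13,6):13339535·12+45995730→206070150, (13,7):2637558·12+13339535→44990231, (13,8):357423·12+2637558→6926634
Read c(13,6) = 206070150, c(13,7) = 44990231, c(13,8) = 6926634.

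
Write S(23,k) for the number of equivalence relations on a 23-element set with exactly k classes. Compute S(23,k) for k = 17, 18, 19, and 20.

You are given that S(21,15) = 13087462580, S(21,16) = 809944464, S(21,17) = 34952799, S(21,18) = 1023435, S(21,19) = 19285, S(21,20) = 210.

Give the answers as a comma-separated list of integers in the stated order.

49916988803, 2364885369, 79781779, 1859550

@22  (22,16):809944464·16+13087462580→26046574004, (22,17):34952799·17+809944464→1404142047, (22,18):1023435·18+34952799→53374629, (22,19):19285·19+1023435→1389850, (22,20):210·20+19285→23485
@23  (23,17):1404142047·17+26046574004→49916988803, (23,18):53374629·18+1404142047→2364885369, (23,19):1389850·19+53374629→79781779, (23,20):23485·20+1389850→1859550
Read S(23,17) = 49916988803, S(23,18) = 2364885369, S(23,19) = 79781779, S(23,20) = 1859550.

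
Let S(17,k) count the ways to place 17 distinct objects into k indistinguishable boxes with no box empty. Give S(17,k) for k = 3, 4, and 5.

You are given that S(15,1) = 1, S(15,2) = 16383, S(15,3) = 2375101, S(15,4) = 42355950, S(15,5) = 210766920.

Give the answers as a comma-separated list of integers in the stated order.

21457825, 694337290, 5652751651

r16: T_16,2=2×16383+1=32767; T_16,3=3×2375101+16383=7141686; T_16,4=4×42355950+2375101=171798901; T_16,5=5×210766920+42355950=1096190550
r17: T_17,3=3×7141686+32767=21457825; T_17,4=4×171798901+7141686=694337290; T_17,5=5×1096190550+171798901=5652751651
Read S(17,3) = 21457825, S(17,4) = 694337290, S(17,5) = 5652751651.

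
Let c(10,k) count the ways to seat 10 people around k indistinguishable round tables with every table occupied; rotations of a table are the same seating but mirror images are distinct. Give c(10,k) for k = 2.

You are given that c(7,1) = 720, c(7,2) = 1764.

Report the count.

1026576

row 8: T[8][1]=7·720+0=5040  T[8][2]=7·1764+720=13068
row 9: T[9][1]=8·5040+0=40320  T[9][2]=8·13068+5040=109584
row 10: T[10][2]=9·109584+40320=1026576
Read c(10,2) = 1026576.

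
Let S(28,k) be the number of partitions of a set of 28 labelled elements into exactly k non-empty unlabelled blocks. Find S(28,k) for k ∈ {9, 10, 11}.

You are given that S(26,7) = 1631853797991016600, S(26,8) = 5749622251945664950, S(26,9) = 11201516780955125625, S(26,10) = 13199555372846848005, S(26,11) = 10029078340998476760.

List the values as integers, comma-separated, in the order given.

1006698291338432496375, 1538533978374777852325, 1501910658871554621690

@27  (27,8):5749622251945664950·8+1631853797991016600→47628831813556336200, (27,9):11201516780955125625·9+5749622251945664950→106563273280541795575, (27,10):13199555372846848005·10+11201516780955125625→143197070509423605675, (27,11):10029078340998476760·11+13199555372846848005→123519417123830092365
@28  (28,9):106563273280541795575·9+47628831813556336200→1006698291338432496375, (28,10):143197070509423605675·10+106563273280541795575→1538533978374777852325, (28,11):123519417123830092365·11+143197070509423605675→1501910658871554621690
Read S(28,9) = 1006698291338432496375, S(28,10) = 1538533978374777852325, S(28,11) = 1501910658871554621690.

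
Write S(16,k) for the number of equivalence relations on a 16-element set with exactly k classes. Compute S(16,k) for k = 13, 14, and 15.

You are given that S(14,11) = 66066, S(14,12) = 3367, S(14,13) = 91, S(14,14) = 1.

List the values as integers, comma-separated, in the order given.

165620, 6020, 120

r15: T_15,12=12×3367+66066=106470; T_15,13=13×91+3367=4550; T_15,14=14×1+91=105; T_15,15=15×0+1=1
r16: T_16,13=13×4550+106470=165620; T_16,14=14×105+4550=6020; T_16,15=15×1+105=120
Read S(16,13) = 165620, S(16,14) = 6020, S(16,15) = 120.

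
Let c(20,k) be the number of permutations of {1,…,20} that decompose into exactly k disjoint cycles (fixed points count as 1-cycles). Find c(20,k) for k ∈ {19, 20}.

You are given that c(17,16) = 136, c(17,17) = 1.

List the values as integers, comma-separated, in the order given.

[18] T[18,17]:17*1+136=153 · T[18,18]:17*0+1=1
[19] T[19,18]:18*1+153=171 · T[19,19]:18*0+1=1
[20] T[20,19]:19*1+171=190 · T[20,20]:19*0+1=1
Read c(20,19) = 190, c(20,20) = 1.

190, 1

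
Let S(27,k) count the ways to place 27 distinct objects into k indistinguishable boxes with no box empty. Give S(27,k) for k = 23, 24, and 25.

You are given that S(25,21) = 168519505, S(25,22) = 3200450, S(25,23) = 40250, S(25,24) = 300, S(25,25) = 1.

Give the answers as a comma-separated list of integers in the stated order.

333832005, 5265000, 55575

i=26: T(26,22)=168519505+22·3200450=238929405 | T(26,23)=3200450+23·40250=4126200 | T(26,24)=40250+24·300=47450 | T(26,25)=300+25·1=325
i=27: T(27,23)=238929405+23·4126200=333832005 | T(27,24)=4126200+24·47450=5265000 | T(27,25)=47450+25·325=55575
Read S(27,23) = 333832005, S(27,24) = 5265000, S(27,25) = 55575.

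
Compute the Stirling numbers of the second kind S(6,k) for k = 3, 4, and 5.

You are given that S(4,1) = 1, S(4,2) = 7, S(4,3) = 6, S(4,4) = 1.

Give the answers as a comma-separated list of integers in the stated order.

row 5: T[5][2]=2·7+1=15  T[5][3]=3·6+7=25  T[5][4]=4·1+6=10  T[5][5]=5·0+1=1
row 6: T[6][3]=3·25+15=90  T[6][4]=4·10+25=65  T[6][5]=5·1+10=15
Read S(6,3) = 90, S(6,4) = 65, S(6,5) = 15.

90, 65, 15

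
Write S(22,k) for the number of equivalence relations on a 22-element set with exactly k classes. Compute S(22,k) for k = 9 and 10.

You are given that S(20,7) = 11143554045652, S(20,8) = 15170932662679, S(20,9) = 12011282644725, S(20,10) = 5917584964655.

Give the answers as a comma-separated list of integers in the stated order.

1241963303533920, 835143799377954

row 21: T[21][8]=8·15170932662679+11143554045652=132511015347084  T[21][9]=9·12011282644725+15170932662679=123272476465204  T[21][10]=10·5917584964655+12011282644725=71187132291275
row 22: T[22][9]=9·123272476465204+132511015347084=1241963303533920  T[22][10]=10·71187132291275+123272476465204=835143799377954
Read S(22,9) = 1241963303533920, S(22,10) = 835143799377954.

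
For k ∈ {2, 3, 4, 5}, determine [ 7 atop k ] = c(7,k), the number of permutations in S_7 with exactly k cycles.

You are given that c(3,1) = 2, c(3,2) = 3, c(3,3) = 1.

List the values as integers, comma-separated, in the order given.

i=4: T(4,1)=0+3·2=6 | T(4,2)=2+3·3=11 | T(4,3)=3+3·1=6 | T(4,4)=1+3·0=1
i=5: T(5,1)=0+4·6=24 | T(5,2)=6+4·11=50 | T(5,3)=11+4·6=35 | T(5,4)=6+4·1=10 | T(5,5)=1+4·0=1
i=6: T(6,1)=0+5·24=120 | T(6,2)=24+5·50=274 | T(6,3)=50+5·35=225 | T(6,4)=35+5·10=85 | T(6,5)=10+5·1=15
i=7: T(7,2)=120+6·274=1764 | T(7,3)=274+6·225=1624 | T(7,4)=225+6·85=735 | T(7,5)=85+6·15=175
Read c(7,2) = 1764, c(7,3) = 1624, c(7,4) = 735, c(7,5) = 175.

1764, 1624, 735, 175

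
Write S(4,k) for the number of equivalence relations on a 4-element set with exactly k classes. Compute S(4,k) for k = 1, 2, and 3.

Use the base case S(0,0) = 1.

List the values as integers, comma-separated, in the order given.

[1] T[1,1]:1*0+1=1
[2] T[2,1]:1*1+0=1 · T[2,2]:2*0+1=1
[3] T[3,1]:1*1+0=1 · T[3,2]:2*1+1=3 · T[3,3]:3*0+1=1
[4] T[4,1]:1*1+0=1 · T[4,2]:2*3+1=7 · T[4,3]:3*1+3=6
Read S(4,1) = 1, S(4,2) = 7, S(4,3) = 6.

1, 7, 6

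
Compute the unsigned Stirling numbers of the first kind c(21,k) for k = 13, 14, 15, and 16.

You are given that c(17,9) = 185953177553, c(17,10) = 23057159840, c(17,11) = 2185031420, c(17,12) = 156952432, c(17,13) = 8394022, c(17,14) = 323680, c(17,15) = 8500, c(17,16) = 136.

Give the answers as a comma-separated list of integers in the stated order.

i=18: T(18,10)=185953177553+17·23057159840=577924894833 | T(18,11)=23057159840+17·2185031420=60202693980 | T(18,12)=2185031420+17·156952432=4853222764 | T(18,13)=156952432+17·8394022=299650806 | T(18,14)=8394022+17·323680=13896582 | T(18,15)=323680+17·8500=468180 | T(18,16)=8500+17·136=10812
i=19: T(19,11)=577924894833+18·60202693980=1661573386473 | T(19,12)=60202693980+18·4853222764=147560703732 | T(19,13)=4853222764+18·299650806=10246937272 | T(19,14)=299650806+18·13896582=549789282 | T(19,15)=13896582+18·468180=22323822 | T(19,16)=468180+18·10812=662796
i=20: T(20,12)=1661573386473+19·147560703732=4465226757381 | T(20,13)=147560703732+19·10246937272=342252511900 | T(20,14)=10246937272+19·549789282=20692933630 | T(20,15)=549789282+19·22323822=973941900 | T(20,16)=22323822+19·662796=34916946
i=21: T(21,13)=4465226757381+20·342252511900=11310276995381 | T(21,14)=342252511900+20·20692933630=756111184500 | T(21,15)=20692933630+20·973941900=40171771630 | T(21,16)=973941900+20·34916946=1672280820
Read c(21,13) = 11310276995381, c(21,14) = 756111184500, c(21,15) = 40171771630, c(21,16) = 1672280820.

11310276995381, 756111184500, 40171771630, 1672280820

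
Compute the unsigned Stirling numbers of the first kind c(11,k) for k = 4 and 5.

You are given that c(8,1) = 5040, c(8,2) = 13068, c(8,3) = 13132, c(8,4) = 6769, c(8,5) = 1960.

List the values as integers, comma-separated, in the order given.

@9  (9,2):13068·8+5040→109584, (9,3):13132·8+13068→118124, (9,4):6769·8+13132→67284, (9,5):1960·8+6769→22449
@10  (10,3):118124·9+109584→1172700, (10,4):67284·9+118124→723680, (10,5):22449·9+67284→269325
@11  (11,4):723680·10+1172700→8409500, (11,5):269325·10+723680→3416930
Read c(11,4) = 8409500, c(11,5) = 3416930.

8409500, 3416930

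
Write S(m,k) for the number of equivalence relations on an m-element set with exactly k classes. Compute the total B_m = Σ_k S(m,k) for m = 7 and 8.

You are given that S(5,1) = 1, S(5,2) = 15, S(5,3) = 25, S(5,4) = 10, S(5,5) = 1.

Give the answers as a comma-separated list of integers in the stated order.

877, 4140

i=6: T(6,1)=0+1·1=1 | T(6,2)=1+2·15=31 | T(6,3)=15+3·25=90 | T(6,4)=25+4·10=65 | T(6,5)=10+5·1=15 | T(6,6)=1+6·0=1
i=7: T(7,1)=0+1·1=1 | T(7,2)=1+2·31=63 | T(7,3)=31+3·90=301 | T(7,4)=90+4·65=350 | T(7,5)=65+5·15=140 | T(7,6)=15+6·1=21 | T(7,7)=1+7·0=1
i=8: T(8,1)=0+1·1=1 | T(8,2)=1+2·63=127 | T(8,3)=63+3·301=966 | T(8,4)=301+4·350=1701 | T(8,5)=350+5·140=1050 | T(8,6)=140+6·21=266 | T(8,7)=21+7·1=28 | T(8,8)=1+8·0=1
B_7 = ΣS(7,k) = 1+63+301+350+140+21+1 = 877
B_8 = ΣS(8,k) = 1+127+966+1701+1050+266+28+1 = 4140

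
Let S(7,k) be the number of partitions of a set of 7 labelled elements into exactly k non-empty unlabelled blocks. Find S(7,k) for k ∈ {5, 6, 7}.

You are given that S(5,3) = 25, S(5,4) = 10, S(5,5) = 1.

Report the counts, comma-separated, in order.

[6] T[6,4]:4*10+25=65 · T[6,5]:5*1+10=15 · T[6,6]:6*0+1=1
[7] T[7,5]:5*15+65=140 · T[7,6]:6*1+15=21 · T[7,7]:7*0+1=1
Read S(7,5) = 140, S(7,6) = 21, S(7,7) = 1.

140, 21, 1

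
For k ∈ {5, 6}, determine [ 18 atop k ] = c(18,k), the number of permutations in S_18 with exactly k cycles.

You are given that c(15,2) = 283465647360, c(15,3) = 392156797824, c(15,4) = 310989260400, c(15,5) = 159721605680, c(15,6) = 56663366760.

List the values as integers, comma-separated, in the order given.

[16] T[16,3]:15*392156797824+283465647360=6165817614720 · T[16,4]:15*310989260400+392156797824=5056995703824 · T[16,5]:15*159721605680+310989260400=2706813345600 · T[16,6]:15*56663366760+159721605680=1009672107080
[17] T[17,4]:16*5056995703824+6165817614720=87077748875904 · T[17,5]:16*2706813345600+5056995703824=48366009233424 · T[17,6]:16*1009672107080+2706813345600=18861567058880
[18] T[18,5]:17*48366009233424+87077748875904=909299905844112 · T[18,6]:17*18861567058880+48366009233424=369012649234384
Read c(18,5) = 909299905844112, c(18,6) = 369012649234384.

909299905844112, 369012649234384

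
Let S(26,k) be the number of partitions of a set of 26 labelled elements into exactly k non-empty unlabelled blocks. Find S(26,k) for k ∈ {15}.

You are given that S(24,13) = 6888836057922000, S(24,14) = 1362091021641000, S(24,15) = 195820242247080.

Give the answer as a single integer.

90449030191104000

row 25: T[25][14]=14·1362091021641000+6888836057922000=25958110360896000  T[25][15]=15·195820242247080+1362091021641000=4299394655347200
row 26: T[26][15]=15·4299394655347200+25958110360896000=90449030191104000
Read S(26,15) = 90449030191104000.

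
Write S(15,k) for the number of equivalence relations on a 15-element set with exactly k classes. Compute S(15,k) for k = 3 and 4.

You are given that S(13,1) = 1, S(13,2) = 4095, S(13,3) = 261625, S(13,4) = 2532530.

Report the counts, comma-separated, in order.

[14] T[14,2]:2*4095+1=8191 · T[14,3]:3*261625+4095=788970 · T[14,4]:4*2532530+261625=10391745
[15] T[15,3]:3*788970+8191=2375101 · T[15,4]:4*10391745+788970=42355950
Read S(15,3) = 2375101, S(15,4) = 42355950.

2375101, 42355950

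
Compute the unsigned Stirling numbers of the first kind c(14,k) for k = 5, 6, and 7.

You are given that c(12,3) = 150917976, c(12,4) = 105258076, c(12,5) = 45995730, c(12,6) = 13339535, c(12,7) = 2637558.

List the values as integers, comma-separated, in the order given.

9957703756, 3336118786, 790943153

i=13: T(13,4)=150917976+12·105258076=1414014888 | T(13,5)=105258076+12·45995730=657206836 | T(13,6)=45995730+12·13339535=206070150 | T(13,7)=13339535+12·2637558=44990231
i=14: T(14,5)=1414014888+13·657206836=9957703756 | T(14,6)=657206836+13·206070150=3336118786 | T(14,7)=206070150+13·44990231=790943153
Read c(14,5) = 9957703756, c(14,6) = 3336118786, c(14,7) = 790943153.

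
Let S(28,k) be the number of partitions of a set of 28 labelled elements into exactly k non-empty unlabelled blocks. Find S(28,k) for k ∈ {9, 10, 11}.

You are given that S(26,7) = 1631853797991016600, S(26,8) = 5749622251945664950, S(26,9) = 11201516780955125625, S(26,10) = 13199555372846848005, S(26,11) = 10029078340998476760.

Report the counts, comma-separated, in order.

1006698291338432496375, 1538533978374777852325, 1501910658871554621690

i=27: T(27,8)=1631853797991016600+8·5749622251945664950=47628831813556336200 | T(27,9)=5749622251945664950+9·11201516780955125625=106563273280541795575 | T(27,10)=11201516780955125625+10·13199555372846848005=143197070509423605675 | T(27,11)=13199555372846848005+11·10029078340998476760=123519417123830092365
i=28: T(28,9)=47628831813556336200+9·106563273280541795575=1006698291338432496375 | T(28,10)=106563273280541795575+10·143197070509423605675=1538533978374777852325 | T(28,11)=143197070509423605675+11·123519417123830092365=1501910658871554621690
Read S(28,9) = 1006698291338432496375, S(28,10) = 1538533978374777852325, S(28,11) = 1501910658871554621690.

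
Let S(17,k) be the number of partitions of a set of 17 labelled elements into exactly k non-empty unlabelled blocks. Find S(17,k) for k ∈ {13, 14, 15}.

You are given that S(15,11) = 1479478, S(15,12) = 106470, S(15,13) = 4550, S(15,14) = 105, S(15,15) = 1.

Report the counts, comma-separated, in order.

4910178, 249900, 7820

i=16: T(16,12)=1479478+12·106470=2757118 | T(16,13)=106470+13·4550=165620 | T(16,14)=4550+14·105=6020 | T(16,15)=105+15·1=120
i=17: T(17,13)=2757118+13·165620=4910178 | T(17,14)=165620+14·6020=249900 | T(17,15)=6020+15·120=7820
Read S(17,13) = 4910178, S(17,14) = 249900, S(17,15) = 7820.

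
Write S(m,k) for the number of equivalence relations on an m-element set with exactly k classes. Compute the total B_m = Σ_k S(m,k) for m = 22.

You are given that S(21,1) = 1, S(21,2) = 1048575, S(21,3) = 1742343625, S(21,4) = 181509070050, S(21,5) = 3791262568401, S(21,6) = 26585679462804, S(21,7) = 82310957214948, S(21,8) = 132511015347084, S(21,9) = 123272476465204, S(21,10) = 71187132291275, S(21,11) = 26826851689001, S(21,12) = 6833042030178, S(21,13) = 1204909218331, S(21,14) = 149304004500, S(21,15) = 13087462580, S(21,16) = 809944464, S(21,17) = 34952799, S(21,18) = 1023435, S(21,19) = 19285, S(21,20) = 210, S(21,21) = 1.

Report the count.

4506715738447323

i=22: T(22,1)=0+1·1=1 | T(22,2)=1+2·1048575=2097151 | T(22,3)=1048575+3·1742343625=5228079450 | T(22,4)=1742343625+4·181509070050=727778623825 | T(22,5)=181509070050+5·3791262568401=19137821912055 | T(22,6)=3791262568401+6·26585679462804=163305339345225 | T(22,7)=26585679462804+7·82310957214948=602762379967440 | T(22,8)=82310957214948+8·132511015347084=1142399079991620 | T(22,9)=132511015347084+9·123272476465204=1241963303533920 | T(22,10)=123272476465204+10·71187132291275=835143799377954 | T(22,11)=71187132291275+11·26826851689001=366282500870286 | T(22,12)=26826851689001+12·6833042030178=108823356051137 | T(22,13)=6833042030178+13·1204909218331=22496861868481 | T(22,14)=1204909218331+14·149304004500=3295165281331 | T(22,15)=149304004500+15·13087462580=345615943200 | T(22,16)=13087462580+16·809944464=26046574004 | T(22,17)=809944464+17·34952799=1404142047 | T(22,18)=34952799+18·1023435=53374629 | T(22,19)=1023435+19·19285=1389850 | T(22,20)=19285+20·210=23485 | T(22,21)=210+21·1=231 | T(22,22)=1+22·0=1
B_22 = ΣS(22,k) = 1+2097151+5228079450+727778623825+19137821912055+163305339345225+602762379967440+1142399079991620+1241963303533920+835143799377954+366282500870286+108823356051137+22496861868481+3295165281331+345615943200+26046574004+1404142047+53374629+1389850+23485+231+1 = 4506715738447323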